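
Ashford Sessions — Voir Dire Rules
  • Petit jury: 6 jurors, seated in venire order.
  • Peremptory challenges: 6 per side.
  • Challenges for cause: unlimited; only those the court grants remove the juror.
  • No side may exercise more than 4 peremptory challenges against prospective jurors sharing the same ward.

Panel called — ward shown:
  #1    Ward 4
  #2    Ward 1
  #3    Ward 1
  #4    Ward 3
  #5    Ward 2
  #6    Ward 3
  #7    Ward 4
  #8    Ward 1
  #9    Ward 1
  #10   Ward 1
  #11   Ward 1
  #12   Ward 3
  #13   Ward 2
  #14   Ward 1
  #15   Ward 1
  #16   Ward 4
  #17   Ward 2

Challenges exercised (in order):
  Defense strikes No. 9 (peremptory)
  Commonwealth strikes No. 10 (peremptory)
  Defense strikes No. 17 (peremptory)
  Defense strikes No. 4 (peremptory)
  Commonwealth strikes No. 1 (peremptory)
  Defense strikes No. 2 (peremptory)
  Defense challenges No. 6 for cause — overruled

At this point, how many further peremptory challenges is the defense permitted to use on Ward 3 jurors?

2

Defense peremptories so far: #9, #17, #4, #2 — 4 of 6 used, 2 left overall.
Against Ward 3: #4 — 1 used; per-ward cap 4 leaves 3.
Binding limit: min(2, 3) = 2.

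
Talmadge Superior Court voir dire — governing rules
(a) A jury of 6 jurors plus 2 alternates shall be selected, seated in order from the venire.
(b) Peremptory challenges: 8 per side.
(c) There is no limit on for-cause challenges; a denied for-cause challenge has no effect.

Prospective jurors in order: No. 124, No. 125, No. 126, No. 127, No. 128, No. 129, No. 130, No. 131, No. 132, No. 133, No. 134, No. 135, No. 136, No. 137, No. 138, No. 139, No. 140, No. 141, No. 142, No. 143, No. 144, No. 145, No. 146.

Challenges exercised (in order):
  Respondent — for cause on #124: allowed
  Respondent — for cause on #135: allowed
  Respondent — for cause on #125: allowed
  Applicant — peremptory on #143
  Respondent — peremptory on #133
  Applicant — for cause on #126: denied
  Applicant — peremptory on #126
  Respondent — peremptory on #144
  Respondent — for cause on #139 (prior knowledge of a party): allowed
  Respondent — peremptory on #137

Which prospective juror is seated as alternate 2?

136

Removed: #124, #125, #126, #133, #135, #137, #139, #143, #144.
Filling seats in venire order through position 8: #127, #128, #129, #130, #131, #132, #134, #136.
So alternate 2 is #136.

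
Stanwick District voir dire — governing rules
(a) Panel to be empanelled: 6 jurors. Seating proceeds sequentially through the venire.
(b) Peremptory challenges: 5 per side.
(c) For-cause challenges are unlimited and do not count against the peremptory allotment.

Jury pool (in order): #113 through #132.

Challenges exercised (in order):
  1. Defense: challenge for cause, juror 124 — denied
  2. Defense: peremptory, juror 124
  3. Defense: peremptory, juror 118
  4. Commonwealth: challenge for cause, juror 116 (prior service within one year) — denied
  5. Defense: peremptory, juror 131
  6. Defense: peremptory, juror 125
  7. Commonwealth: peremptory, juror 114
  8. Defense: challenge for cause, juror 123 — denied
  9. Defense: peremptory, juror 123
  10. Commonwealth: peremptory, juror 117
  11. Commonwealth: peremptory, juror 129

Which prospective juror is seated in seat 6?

121

Removed: #114, #117, #118, #123, #124, #125, #129, #131. (#116 stays — for-cause denied.)
Seating in order: seats 1–6 → #113, #115, #116, #119, #120, #121.
So seat 6 is #121.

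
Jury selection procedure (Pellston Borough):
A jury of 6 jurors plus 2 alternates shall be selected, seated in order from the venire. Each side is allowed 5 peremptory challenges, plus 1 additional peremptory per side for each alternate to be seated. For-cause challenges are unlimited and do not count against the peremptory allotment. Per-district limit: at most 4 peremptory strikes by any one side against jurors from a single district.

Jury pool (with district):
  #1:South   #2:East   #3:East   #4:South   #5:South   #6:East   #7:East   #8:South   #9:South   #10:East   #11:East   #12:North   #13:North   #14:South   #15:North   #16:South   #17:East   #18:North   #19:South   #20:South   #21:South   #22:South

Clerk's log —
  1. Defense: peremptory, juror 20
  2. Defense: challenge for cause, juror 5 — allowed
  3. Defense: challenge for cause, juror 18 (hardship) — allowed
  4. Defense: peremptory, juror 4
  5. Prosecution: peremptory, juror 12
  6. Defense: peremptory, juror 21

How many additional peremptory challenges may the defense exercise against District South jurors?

Defense peremptories so far: #20, #4, #21 — 3 of 7 used, 4 left overall.
Against District South: #20, #4, #21 — 3 used; per-district cap 4 leaves 1.
Binding limit: min(4, 1) = 1.

1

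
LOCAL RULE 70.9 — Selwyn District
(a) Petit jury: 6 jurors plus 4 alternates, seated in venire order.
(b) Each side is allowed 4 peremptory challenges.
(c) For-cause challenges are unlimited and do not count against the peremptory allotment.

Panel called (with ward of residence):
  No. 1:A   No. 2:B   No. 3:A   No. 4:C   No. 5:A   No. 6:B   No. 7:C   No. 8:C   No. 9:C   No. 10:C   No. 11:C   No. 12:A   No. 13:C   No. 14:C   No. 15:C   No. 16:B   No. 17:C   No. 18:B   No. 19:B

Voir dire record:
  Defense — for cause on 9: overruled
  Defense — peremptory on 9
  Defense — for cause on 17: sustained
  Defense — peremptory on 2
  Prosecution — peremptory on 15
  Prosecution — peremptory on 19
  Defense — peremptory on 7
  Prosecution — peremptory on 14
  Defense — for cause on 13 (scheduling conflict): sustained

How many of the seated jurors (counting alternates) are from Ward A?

Removed: #2, #7, #9, #13, #14, #15, #17, #19.
Seated (10 incl. alternates): #1, #3, #4, #5, #6, #8, #10, #11, #12, #16.
Of those, in Ward A: #1, #3, #5, #12 → 4.

4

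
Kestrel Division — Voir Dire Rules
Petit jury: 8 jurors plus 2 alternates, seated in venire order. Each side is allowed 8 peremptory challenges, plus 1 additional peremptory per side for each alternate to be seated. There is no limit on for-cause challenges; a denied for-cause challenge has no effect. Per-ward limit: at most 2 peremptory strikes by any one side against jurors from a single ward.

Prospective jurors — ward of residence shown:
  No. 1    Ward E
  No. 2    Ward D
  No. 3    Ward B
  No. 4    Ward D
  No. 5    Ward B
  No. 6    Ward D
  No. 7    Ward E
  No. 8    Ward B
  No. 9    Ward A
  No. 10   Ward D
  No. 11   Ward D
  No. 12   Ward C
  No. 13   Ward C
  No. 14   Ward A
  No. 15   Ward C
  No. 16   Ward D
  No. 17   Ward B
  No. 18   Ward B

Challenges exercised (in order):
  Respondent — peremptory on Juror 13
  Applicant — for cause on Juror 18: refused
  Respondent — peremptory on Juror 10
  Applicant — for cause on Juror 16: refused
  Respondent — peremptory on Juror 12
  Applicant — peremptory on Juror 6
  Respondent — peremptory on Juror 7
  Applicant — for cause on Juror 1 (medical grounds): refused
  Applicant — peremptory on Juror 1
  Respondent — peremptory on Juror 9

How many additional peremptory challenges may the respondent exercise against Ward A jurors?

1

Respondent peremptories so far: #13, #10, #12, #7, #9 — 5 of 10 used, 5 left overall.
Against Ward A: #9 — 1 used; per-ward cap 2 leaves 1.
Binding limit: min(5, 1) = 1.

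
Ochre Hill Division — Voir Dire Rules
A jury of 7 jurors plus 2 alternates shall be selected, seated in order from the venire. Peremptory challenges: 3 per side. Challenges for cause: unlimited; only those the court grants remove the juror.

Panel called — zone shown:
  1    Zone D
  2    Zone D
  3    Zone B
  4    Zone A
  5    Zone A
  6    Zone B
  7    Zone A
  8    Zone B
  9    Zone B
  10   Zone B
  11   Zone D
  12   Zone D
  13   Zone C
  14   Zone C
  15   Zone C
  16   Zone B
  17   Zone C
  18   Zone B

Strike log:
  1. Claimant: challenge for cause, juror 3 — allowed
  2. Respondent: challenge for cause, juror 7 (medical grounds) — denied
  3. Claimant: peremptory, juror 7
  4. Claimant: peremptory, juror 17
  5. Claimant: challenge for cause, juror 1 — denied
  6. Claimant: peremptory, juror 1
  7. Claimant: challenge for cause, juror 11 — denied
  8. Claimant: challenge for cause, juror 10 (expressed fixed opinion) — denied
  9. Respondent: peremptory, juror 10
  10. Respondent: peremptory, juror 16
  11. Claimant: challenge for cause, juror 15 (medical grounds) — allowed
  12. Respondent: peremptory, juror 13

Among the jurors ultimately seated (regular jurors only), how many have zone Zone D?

2

Removed: #1, #3, #7, #10, #13, #15, #16, #17.
Seated jurors 1–7: #2, #4, #5, #6, #8, #9, #11 (alternates #12, #14 not counted).
Of those, in Zone D: #2, #11 → 2.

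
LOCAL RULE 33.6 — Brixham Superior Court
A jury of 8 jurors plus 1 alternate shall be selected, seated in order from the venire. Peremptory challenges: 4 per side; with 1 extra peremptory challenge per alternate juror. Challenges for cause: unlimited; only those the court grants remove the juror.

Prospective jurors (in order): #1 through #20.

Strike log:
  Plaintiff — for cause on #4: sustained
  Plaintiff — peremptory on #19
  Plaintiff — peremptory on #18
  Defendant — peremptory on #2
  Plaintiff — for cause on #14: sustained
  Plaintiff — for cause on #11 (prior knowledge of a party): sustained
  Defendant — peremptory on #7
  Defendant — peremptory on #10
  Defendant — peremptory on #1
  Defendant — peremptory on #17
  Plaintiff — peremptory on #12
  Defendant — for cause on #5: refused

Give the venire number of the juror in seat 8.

Removed: #1, #2, #4, #7, #10, #11, #12, #14, #17, #18, #19. (#5 stays — for-cause denied.)
Seating in order: seats 1–8 → #3, #5, #6, #8, #9, #13, #15, #16; alternates → #20.
So seat 8 is #16.

16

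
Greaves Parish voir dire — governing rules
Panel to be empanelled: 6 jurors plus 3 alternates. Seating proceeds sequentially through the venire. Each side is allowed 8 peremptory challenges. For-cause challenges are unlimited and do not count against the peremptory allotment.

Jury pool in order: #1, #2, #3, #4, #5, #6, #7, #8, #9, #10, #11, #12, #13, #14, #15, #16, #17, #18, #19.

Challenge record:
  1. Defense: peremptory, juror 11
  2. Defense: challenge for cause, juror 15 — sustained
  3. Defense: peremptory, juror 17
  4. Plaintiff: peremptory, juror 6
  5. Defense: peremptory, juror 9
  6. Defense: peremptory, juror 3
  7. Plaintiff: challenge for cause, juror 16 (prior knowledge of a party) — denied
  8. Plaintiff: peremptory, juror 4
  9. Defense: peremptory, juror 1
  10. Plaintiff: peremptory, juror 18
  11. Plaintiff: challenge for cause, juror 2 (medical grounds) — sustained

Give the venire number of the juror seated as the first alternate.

Removed: #1, #2, #3, #4, #6, #9, #11, #15, #17, #18. (#16 stays — for-cause denied.)
Seating in order: seats 1–6 → #5, #7, #8, #10, #12, #13; alternates → #14, #16, #19.
So alternate 1 is #14.

14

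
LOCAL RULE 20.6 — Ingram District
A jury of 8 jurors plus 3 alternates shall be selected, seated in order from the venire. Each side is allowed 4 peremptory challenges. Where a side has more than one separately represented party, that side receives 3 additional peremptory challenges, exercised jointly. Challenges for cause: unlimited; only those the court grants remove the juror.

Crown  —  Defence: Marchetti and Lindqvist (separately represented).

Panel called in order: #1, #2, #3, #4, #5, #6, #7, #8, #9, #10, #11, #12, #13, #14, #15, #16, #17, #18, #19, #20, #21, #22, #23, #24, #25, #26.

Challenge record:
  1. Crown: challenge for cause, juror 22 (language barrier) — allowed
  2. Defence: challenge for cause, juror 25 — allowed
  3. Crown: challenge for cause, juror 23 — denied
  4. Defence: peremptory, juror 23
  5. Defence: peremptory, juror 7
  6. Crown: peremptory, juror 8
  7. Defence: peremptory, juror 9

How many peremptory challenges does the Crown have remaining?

3

Crown allotment: 4.
Crown peremptories used: #8 — 1 (for-cause on #22, #23 don't count).
Remaining: 4 − 1 = 3.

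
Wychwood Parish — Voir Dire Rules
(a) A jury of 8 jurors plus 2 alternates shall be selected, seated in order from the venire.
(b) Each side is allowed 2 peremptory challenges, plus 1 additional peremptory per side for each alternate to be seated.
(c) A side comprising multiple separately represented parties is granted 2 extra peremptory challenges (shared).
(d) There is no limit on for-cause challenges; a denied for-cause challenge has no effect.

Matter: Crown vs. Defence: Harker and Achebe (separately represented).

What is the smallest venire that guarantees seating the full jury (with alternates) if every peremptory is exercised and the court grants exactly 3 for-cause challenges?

Seats to fill: 8 + 2 alternates = 10.
Peremptories — Crown: 2 + 1×2 = 4; Defence: 2 + 1×2 + 2 = 6; total 10.
For-cause removals: 3.
Minimum venire: 10 + 10 + 3 = 23.

23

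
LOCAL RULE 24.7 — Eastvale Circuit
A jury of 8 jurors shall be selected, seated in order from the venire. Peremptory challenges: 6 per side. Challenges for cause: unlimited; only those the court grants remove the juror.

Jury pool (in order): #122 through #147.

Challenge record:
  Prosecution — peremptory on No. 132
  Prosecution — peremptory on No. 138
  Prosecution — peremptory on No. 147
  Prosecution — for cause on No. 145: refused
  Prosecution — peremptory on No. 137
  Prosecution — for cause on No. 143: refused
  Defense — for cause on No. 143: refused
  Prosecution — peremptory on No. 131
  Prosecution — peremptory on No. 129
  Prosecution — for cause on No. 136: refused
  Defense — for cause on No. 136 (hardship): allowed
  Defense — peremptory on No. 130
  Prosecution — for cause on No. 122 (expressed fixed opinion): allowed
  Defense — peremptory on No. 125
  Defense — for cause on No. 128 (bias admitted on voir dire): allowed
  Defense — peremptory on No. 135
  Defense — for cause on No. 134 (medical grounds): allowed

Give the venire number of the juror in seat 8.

Removed: #122, #125, #128, #129, #130, #131, #132, #134, #135, #136, #137, #138, #147. (#143, #145 stay — for-cause denied.)
Seating in order: seats 1–8 → #123, #124, #126, #127, #133, #139, #140, #141.
So seat 8 is #141.

141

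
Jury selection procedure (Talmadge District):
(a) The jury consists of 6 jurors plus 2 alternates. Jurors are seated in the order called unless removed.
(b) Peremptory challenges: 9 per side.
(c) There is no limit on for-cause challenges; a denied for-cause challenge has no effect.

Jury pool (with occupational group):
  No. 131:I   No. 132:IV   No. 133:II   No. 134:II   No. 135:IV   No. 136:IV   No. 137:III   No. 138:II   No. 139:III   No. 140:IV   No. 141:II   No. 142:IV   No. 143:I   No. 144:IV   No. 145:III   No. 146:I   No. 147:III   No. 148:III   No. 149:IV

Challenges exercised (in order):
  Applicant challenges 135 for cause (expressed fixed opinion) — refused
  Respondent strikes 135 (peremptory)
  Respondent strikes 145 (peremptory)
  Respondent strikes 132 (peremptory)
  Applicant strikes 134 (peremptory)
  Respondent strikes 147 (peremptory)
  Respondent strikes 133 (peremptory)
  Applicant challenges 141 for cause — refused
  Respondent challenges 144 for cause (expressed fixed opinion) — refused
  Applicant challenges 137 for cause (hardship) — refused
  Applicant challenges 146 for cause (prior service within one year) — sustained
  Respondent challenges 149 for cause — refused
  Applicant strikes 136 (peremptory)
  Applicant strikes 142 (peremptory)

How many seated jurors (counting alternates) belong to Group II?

2

Removed: #132, #133, #134, #135, #136, #142, #145, #146, #147.
Seated (8 incl. alternates): #131, #137, #138, #139, #140, #141, #143, #144.
Of those, in Group II: #138, #141 → 2.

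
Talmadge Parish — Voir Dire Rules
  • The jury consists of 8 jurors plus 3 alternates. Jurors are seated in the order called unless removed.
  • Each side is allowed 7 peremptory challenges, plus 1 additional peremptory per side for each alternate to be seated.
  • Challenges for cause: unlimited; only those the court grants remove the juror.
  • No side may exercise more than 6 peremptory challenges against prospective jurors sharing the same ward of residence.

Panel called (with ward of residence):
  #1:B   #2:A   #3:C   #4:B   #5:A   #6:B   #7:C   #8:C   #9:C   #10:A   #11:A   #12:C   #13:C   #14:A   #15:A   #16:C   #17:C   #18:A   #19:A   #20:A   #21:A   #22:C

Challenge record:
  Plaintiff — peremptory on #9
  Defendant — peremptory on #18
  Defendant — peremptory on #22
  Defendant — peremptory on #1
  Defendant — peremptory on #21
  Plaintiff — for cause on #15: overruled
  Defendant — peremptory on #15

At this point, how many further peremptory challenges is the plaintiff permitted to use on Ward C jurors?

5

Plaintiff peremptories so far: #9 — 1 of 10 used, 9 left overall.
Against Ward C: #9 — 1 used; per-ward cap 6 leaves 5.
Binding limit: min(9, 5) = 5.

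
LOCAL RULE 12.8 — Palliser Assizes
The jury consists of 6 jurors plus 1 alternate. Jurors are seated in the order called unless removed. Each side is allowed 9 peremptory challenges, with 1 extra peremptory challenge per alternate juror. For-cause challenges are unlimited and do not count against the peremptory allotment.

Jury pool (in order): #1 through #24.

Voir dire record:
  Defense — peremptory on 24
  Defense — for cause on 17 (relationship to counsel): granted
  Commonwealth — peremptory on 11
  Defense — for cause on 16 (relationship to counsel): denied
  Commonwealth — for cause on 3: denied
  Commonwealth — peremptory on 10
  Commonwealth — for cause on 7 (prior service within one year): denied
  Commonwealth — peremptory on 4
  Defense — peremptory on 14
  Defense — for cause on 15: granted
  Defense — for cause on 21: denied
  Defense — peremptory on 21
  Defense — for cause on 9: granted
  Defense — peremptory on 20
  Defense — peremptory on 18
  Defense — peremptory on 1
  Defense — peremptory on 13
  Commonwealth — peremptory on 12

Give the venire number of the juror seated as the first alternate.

16

Removed: #1, #4, #9, #10, #11, #12, #13, #14, #15, #17, #18, #20, #21, #24. (#3, #7, #16 stay — for-cause denied.)
Seating in order: seats 1–6 → #2, #3, #5, #6, #7, #8; alternates → #16.
So alternate 1 is #16.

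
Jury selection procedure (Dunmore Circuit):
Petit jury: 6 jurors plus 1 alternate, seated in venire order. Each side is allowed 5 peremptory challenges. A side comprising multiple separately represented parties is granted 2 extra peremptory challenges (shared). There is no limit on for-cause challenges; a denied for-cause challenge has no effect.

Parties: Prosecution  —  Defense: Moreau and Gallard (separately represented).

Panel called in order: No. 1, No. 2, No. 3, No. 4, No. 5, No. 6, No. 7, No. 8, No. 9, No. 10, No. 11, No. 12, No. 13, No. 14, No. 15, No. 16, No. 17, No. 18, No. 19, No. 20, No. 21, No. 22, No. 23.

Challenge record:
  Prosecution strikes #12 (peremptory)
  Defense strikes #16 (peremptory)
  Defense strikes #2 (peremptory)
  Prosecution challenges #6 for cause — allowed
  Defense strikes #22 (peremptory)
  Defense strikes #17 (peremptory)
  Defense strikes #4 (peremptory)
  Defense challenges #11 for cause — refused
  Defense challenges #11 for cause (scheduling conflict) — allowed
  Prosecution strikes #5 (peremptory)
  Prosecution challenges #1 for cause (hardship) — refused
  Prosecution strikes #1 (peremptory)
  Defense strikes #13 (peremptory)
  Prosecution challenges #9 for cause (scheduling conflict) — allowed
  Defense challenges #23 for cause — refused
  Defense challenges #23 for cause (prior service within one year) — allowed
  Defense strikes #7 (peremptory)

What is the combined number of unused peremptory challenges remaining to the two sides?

2

Prosecution allotment: 5. Defense allotment: 5 base + 2 multi-party = 7.
Prosecution peremptories used: #12, #5, #1 — 3 (for-cause on #6, #1, #9 don't count).
Defense peremptories used: #16, #2, #22, #17, #4, #13, #7 — 7 (for-cause on #11, #11, #23, #23 don't count).
Remaining: (5 − 3) + (7 − 7) = 2.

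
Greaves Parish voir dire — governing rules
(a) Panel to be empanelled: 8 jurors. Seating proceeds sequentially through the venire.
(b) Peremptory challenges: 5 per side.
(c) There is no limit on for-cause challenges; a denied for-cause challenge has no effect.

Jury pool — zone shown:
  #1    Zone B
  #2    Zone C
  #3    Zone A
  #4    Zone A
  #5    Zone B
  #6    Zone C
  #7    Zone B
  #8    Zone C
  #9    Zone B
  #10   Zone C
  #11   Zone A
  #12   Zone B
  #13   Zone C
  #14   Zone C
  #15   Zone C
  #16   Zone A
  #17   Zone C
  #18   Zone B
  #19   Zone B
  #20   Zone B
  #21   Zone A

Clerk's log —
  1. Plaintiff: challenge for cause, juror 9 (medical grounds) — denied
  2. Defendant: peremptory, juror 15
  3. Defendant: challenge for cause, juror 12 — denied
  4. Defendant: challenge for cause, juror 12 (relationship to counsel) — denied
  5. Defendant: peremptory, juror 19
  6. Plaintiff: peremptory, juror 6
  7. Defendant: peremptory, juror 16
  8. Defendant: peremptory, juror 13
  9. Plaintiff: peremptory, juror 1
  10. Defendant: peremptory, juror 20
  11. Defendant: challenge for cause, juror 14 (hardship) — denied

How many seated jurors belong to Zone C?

3

Removed: #1, #6, #13, #15, #16, #19, #20.
Seated jurors 1–8: #2, #3, #4, #5, #7, #8, #9, #10.
Of those, in Zone C: #2, #8, #10 → 3.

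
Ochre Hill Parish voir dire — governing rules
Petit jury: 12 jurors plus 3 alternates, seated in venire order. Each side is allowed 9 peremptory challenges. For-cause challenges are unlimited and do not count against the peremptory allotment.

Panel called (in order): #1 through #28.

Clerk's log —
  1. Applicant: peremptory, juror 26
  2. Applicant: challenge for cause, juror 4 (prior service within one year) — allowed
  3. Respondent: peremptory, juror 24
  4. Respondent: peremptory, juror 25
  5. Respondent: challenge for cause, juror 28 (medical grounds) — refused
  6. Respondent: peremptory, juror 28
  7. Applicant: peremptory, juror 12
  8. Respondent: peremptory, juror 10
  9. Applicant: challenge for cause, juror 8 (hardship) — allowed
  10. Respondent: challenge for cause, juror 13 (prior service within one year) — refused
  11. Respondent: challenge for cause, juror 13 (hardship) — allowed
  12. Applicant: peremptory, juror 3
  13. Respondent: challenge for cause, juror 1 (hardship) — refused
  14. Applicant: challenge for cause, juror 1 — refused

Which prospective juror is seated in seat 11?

Removed: #3, #4, #8, #10, #12, #13, #24, #25, #26, #28. (#1 stays — for-cause denied.)
Filling seats in venire order through position 11: #1, #2, #5, #6, #7, #9, #11, #14, #15, #16, #17.
So seat 11 is #17.

17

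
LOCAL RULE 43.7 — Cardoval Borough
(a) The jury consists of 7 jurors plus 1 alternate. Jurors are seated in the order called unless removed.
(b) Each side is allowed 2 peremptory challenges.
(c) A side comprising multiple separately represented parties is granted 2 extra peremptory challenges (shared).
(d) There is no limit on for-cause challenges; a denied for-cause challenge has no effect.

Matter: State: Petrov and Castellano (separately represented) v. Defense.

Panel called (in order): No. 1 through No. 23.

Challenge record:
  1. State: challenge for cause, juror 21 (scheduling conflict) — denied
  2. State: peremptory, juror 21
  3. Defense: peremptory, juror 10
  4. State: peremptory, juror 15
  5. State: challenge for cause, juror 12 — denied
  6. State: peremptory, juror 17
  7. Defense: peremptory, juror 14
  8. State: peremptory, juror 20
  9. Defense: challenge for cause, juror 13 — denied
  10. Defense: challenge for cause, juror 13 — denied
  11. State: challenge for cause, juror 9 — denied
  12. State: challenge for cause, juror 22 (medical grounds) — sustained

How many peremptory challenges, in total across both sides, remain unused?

0

State allotment: 2 base + 2 multi-party = 4. Defense allotment: 2.
State peremptories used: #21, #15, #17, #20 — 4 (for-cause on #21, #12, #9, #22 don't count).
Defense peremptories used: #10, #14 — 2 (for-cause on #13, #13 don't count).
Remaining: (4 − 4) + (2 − 2) = 0.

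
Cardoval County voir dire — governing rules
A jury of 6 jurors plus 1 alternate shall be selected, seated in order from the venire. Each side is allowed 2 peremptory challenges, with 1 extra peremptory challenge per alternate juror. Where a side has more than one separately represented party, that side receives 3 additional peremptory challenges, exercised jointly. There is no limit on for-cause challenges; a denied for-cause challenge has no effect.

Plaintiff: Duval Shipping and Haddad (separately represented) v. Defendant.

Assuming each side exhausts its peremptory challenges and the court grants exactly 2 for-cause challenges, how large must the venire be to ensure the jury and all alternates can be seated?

Seats to fill: 6 + 1 alternates = 7.
Peremptories — Plaintiff: 2 + 1×1 + 3 = 6; Defendant: 2 + 1×1 = 3; total 9.
For-cause removals: 2.
Minimum venire: 7 + 9 + 2 = 18.

18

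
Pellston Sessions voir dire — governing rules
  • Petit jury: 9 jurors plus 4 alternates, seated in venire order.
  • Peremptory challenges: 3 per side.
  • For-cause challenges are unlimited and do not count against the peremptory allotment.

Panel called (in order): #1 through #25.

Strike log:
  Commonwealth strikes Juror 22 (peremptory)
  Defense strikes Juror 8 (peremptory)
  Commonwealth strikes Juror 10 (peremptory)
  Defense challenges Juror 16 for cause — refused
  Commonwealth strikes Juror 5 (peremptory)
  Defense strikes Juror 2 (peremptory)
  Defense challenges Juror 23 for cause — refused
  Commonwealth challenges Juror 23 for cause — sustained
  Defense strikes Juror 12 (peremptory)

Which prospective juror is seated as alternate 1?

Removed: #2, #5, #8, #10, #12, #22, #23. (#16 stays — for-cause denied.)
Seating in order: seats 1–9 → #1, #3, #4, #6, #7, #9, #11, #13, #14; alternates → #15, #16, #17, #18.
So alternate 1 is #15.

15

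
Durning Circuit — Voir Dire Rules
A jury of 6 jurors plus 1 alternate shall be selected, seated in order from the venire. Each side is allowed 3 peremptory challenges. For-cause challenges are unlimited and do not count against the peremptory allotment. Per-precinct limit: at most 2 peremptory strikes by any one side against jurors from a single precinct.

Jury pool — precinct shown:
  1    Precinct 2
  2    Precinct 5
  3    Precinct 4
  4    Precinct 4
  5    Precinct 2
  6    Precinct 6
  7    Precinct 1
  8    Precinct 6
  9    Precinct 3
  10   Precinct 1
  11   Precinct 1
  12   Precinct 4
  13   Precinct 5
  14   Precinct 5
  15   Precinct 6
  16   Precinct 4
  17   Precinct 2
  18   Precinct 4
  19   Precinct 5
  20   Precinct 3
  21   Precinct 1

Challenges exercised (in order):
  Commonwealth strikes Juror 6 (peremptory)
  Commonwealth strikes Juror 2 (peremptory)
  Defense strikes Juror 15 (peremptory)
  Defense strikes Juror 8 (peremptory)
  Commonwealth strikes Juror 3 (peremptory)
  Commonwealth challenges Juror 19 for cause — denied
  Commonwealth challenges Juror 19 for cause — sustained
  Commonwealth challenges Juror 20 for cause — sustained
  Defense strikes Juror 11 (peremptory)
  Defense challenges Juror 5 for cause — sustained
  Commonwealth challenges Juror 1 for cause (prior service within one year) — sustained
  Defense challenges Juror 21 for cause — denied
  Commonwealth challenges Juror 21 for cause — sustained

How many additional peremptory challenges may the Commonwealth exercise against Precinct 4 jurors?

Commonwealth peremptories so far: #6, #2, #3 — 3 of 3 used, 0 left overall.
Against Precinct 4: #3 — 1 used; per-precinct cap 2 leaves 1.
Binding limit: min(0, 1) = 0.

0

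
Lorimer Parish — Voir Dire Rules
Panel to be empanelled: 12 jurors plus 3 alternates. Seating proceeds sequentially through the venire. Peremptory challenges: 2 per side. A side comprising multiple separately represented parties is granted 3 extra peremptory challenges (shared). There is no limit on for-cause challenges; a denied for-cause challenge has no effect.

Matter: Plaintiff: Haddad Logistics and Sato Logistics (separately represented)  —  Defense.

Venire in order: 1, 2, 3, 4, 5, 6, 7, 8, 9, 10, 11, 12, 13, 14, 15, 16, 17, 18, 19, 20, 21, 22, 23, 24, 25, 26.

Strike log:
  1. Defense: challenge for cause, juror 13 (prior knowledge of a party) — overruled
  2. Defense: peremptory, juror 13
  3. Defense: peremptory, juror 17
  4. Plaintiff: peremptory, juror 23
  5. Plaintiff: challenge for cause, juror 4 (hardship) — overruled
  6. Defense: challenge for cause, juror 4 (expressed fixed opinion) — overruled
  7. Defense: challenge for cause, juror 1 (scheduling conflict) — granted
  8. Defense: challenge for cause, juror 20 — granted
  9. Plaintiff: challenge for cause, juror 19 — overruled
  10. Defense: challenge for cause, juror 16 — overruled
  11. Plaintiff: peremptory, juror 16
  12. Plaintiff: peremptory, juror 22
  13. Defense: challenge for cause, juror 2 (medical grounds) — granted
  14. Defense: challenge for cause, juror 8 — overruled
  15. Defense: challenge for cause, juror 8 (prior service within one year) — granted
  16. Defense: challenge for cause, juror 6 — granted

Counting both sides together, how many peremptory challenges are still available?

Plaintiff allotment: 2 base + 3 multi-party = 5. Defense allotment: 2.
Plaintiff peremptories used: #23, #16, #22 — 3 (for-cause on #4, #19 don't count).
Defense peremptories used: #13, #17 — 2 (for-cause on #13, #4, #1, #20, #16, #2, #8, #8, #6 don't count).
Remaining: (5 − 3) + (2 − 2) = 2.

2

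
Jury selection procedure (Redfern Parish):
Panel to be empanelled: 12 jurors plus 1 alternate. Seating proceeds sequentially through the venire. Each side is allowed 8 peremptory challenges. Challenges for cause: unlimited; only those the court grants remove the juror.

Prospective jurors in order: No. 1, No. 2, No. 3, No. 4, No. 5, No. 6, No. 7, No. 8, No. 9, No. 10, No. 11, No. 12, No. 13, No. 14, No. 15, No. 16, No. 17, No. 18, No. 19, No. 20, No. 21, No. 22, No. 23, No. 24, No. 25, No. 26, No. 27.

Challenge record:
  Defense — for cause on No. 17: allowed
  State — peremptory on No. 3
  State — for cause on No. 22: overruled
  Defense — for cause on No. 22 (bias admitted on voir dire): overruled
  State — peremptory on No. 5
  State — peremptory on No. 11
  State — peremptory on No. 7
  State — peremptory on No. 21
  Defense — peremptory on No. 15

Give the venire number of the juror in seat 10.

Removed: #3, #5, #7, #11, #15, #17, #21. (#22 stays — for-cause denied.)
Seating in order: seats 1–12 → #1, #2, #4, #6, #8, #9, #10, #12, #13, #14, #16, #18; alternates → #19.
So seat 10 is #14.

14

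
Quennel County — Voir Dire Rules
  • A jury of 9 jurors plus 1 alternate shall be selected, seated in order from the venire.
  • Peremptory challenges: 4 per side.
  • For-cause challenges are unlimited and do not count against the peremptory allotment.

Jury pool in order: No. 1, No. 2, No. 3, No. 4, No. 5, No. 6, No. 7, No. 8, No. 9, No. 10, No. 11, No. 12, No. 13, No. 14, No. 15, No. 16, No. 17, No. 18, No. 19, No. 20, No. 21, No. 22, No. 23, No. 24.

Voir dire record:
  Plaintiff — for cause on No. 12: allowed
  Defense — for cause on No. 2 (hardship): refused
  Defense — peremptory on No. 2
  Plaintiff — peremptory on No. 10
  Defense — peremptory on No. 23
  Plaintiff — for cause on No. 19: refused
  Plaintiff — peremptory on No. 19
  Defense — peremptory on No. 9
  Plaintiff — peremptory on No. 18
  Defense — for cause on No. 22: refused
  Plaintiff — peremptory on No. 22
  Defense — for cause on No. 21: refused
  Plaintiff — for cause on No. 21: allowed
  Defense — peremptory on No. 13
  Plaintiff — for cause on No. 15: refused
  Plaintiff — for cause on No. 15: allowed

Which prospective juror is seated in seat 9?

14

Removed: #2, #9, #10, #12, #13, #15, #18, #19, #21, #22, #23.
Seating in order: seats 1–9 → #1, #3, #4, #5, #6, #7, #8, #11, #14; alternates → #16.
So seat 9 is #14.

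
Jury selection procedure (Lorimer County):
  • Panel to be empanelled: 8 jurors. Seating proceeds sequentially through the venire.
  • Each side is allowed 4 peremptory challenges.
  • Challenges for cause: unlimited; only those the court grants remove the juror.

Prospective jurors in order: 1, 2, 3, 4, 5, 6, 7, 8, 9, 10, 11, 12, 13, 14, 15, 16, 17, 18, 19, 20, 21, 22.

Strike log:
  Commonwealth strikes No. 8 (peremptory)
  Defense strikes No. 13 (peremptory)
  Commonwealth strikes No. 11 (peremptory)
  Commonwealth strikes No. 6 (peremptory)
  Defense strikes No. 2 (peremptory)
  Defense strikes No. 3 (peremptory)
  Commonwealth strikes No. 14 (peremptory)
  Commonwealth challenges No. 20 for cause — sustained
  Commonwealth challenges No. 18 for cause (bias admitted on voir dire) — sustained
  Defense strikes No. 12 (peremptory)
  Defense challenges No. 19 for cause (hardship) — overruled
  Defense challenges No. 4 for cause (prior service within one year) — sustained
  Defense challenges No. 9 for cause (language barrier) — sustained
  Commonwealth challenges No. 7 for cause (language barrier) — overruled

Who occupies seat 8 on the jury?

Removed: #2, #3, #4, #6, #8, #9, #11, #12, #13, #14, #18, #20. (#7, #19 stay — for-cause denied.)
Filling seats in venire order through position 8: #1, #5, #7, #10, #15, #16, #17, #19.
So seat 8 is #19.

19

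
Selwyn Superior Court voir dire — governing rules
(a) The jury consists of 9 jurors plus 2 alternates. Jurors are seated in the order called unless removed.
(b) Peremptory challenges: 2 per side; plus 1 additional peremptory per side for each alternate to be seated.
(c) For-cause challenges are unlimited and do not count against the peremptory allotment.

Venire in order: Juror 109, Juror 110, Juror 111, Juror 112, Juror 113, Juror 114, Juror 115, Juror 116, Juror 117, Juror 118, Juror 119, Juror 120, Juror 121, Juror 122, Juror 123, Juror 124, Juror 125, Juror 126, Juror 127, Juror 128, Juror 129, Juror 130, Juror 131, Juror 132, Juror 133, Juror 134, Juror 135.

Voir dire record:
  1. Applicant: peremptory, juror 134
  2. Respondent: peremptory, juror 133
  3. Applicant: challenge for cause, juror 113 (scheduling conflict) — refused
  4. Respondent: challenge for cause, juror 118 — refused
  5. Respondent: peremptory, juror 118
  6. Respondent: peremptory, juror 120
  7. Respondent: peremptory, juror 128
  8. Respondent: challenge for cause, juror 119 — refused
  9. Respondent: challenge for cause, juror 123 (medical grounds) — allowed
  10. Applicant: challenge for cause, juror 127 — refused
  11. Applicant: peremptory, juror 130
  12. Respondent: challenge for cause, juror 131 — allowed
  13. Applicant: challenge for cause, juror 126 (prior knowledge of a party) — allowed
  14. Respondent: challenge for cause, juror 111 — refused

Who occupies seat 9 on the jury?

117

Removed: #118, #120, #123, #126, #128, #130, #131, #133, #134. (#111, #113, #119, #127 stay — for-cause denied.)
Filling seats in venire order through position 9: #109, #110, #111, #112, #113, #114, #115, #116, #117.
So seat 9 is #117.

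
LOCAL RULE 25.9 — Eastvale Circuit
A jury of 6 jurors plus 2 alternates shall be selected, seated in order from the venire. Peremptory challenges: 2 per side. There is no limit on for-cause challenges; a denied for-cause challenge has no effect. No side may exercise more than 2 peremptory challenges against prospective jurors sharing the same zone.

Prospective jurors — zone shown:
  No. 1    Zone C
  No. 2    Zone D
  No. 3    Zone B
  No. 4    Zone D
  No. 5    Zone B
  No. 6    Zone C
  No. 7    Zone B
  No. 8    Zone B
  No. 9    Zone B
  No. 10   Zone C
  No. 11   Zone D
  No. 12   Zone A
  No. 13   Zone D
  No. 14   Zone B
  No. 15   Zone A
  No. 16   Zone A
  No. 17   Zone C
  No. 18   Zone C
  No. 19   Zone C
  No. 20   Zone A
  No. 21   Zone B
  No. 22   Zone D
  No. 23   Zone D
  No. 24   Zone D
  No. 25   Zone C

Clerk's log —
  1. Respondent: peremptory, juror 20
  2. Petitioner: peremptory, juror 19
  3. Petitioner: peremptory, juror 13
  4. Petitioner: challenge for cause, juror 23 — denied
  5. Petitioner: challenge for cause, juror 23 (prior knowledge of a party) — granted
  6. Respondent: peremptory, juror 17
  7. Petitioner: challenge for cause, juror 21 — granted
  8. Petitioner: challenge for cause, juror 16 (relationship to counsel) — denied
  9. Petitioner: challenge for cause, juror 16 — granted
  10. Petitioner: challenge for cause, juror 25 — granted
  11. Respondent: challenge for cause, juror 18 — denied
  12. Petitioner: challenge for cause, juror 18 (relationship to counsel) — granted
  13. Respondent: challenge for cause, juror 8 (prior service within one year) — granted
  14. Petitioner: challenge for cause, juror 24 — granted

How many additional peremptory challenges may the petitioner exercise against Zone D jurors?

0

Petitioner peremptories so far: #19, #13 — 2 of 2 used, 0 left overall.
Against Zone D: #13 — 1 used; per-zone cap 2 leaves 1.
Binding limit: min(0, 1) = 0.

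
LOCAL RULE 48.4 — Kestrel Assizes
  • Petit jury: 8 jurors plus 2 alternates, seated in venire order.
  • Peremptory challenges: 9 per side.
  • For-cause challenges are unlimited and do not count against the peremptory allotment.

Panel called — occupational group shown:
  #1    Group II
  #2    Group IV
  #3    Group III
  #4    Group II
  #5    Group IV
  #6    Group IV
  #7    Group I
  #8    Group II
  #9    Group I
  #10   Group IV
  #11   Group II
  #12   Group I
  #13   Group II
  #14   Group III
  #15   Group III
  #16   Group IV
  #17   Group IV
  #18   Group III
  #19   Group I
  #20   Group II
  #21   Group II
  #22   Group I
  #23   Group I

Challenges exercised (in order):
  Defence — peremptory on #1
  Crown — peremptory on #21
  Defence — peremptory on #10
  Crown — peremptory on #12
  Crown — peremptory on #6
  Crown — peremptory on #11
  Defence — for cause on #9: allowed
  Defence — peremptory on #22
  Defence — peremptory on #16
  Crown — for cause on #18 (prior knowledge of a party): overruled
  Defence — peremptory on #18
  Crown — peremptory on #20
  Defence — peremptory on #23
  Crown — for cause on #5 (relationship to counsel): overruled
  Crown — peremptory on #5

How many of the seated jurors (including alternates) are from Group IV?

Removed: #1, #5, #6, #9, #10, #11, #12, #16, #18, #20, #21, #22, #23.
Seated (10 incl. alternates): #2, #3, #4, #7, #8, #13, #14, #15, #17, #19.
Of those, in Group IV: #2, #17 → 2.

2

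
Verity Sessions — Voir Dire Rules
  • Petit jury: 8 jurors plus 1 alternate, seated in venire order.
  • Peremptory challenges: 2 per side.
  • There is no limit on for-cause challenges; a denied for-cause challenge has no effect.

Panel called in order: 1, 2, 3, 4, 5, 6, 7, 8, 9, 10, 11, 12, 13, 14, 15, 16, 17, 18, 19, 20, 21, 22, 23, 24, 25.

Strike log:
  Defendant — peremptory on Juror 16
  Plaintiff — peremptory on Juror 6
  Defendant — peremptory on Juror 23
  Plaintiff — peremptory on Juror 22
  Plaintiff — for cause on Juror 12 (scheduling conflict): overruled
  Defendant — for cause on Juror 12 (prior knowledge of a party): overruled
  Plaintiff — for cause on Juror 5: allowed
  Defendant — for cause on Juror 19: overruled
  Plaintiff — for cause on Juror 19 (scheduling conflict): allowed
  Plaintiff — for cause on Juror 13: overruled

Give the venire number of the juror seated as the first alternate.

11

Removed: #5, #6, #16, #19, #22, #23. (#12, #13 stay — for-cause denied.)
Seating in order: seats 1–8 → #1, #2, #3, #4, #7, #8, #9, #10; alternates → #11.
So alternate 1 is #11.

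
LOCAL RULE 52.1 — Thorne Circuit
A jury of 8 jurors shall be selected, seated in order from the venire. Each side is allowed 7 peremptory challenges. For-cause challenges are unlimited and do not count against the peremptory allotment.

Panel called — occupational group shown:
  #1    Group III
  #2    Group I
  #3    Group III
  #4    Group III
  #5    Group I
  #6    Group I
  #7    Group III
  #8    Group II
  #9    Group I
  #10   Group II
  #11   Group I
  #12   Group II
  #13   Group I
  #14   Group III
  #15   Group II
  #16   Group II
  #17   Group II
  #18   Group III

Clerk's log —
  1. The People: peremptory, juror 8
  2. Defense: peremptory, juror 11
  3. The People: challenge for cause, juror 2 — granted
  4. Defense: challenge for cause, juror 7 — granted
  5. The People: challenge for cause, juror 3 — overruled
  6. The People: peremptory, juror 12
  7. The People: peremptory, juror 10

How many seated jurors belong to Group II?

Removed: #2, #7, #8, #10, #11, #12.
Seated jurors 1–8: #1, #3, #4, #5, #6, #9, #13, #14.
None of those are in Group II → 0.

0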